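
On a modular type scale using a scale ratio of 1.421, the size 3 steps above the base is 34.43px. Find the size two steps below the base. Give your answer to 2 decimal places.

5.94px

Moving from step +3 to step -2 is 5 steps down, so divide by r⁵.
34.43 ÷ 1.421⁵ = 34.43 ÷ 5.79389 ≈ 5.942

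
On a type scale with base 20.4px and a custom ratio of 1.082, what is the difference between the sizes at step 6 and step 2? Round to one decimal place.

Step 2: 20.4 × 1.082² = 23.883px
Step 6: 20.4 × 1.082⁶ = 32.734px
Difference: 32.734 − 23.883 = 8.851px

8.9px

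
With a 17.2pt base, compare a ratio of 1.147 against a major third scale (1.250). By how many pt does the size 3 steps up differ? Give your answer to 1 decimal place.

At 1.147: 17.2 × 1.147³ = 25.955pt
Major third: 17.2 × 1.250³ = 33.594pt
Difference: 33.594 − 25.955 = 7.639pt

7.6pt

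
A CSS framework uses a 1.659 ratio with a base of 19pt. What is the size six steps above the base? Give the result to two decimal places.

Each step on a modular scale multiplies by the ratio, so the size n steps from the base is base × ratioⁿ.
19.0 × 1.659⁶ = 19.0 × 20.84867 ≈ 396.12

396.12pt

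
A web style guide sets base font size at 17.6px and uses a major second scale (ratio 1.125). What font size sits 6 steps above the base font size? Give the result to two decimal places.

Every step multiplies by the scale ratio.
17.6 × 1.125⁶ = 17.6 × 2.02729 ≈ 35.68

35.68px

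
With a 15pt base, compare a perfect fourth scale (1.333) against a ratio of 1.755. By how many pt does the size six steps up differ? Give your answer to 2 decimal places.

354.13pt

Perfect fourth: 15.0 × 1.333⁶ = 84.1535pt
At 1.755: 15.0 × 1.755⁶ = 438.2824pt
Difference: 438.2824 − 84.1535 = 354.1289pt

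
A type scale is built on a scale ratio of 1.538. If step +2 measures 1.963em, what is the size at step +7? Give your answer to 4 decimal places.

The gap is 7 − (2) = 5 steps, so the factor is 1.538^5.
1.963 × 1.538⁵ = 1.963 × 8.60561 ≈ 16.8928

16.8928em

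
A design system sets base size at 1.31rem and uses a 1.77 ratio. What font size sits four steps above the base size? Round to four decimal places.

Every step multiplies by the scale ratio.
1.31 × 1.77⁴ = 1.31 × 9.81506 ≈ 12.8577

12.8577rem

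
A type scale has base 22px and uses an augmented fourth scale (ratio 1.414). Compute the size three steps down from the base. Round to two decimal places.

Each step on a modular scale multiplies by the ratio, so the size n steps from the base is base × ratioⁿ.
22.0 ÷ 1.414³ = 22.0 ÷ 2.82715 ≈ 7.78

7.78px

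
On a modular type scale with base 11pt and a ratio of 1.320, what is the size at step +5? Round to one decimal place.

11.0 × 1.320⁵ = 11.0 × 4.00746 ≈ 44.08

44.1pt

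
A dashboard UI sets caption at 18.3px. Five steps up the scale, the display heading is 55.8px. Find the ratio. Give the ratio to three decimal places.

1.250

The ratio satisfies 18.3 × r⁵ = 55.8, so r = (55.8 / 18.3)^(1/5).
r = 3.0492^(1/5) ≈ 1.2498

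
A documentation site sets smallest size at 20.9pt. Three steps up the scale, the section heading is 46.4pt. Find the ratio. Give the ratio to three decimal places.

The ratio satisfies 20.9 × r³ = 46.4, so r = (46.4 / 20.9)^(1/3).
r = 2.2201^(1/3) ≈ 1.3045

1.305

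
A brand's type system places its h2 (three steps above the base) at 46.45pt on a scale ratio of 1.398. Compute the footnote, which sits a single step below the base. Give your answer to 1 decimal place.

Moving from step +3 to step -1 is 4 steps down, so divide by r⁴.
46.45 ÷ 1.398⁴ = 46.45 ÷ 3.81969 ≈ 12.161

12.2pt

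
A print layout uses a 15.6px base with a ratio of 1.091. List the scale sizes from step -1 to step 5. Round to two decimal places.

14.30px, 15.60px, 17.02px, 18.57px, 20.26px, 22.10px, 24.11px

Step -1: 15.6 ÷ 1.091 = 14.30
Step 0: 15.6px
Step 1: 15.6 × 1.091 = 17.02
Step 2: 15.6 × 1.091² = 18.57
Step 3: 15.6 × 1.091³ = 20.26
Step 4: 15.6 × 1.091⁴ = 22.10
Step 5: 15.6 × 1.091⁵ = 24.11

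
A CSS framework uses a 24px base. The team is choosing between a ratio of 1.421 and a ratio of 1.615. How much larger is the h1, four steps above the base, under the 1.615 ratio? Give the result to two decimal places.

65.41px

At 1.421: 24.0 × 1.421⁴ = 97.8560px
At 1.615: 24.0 × 1.615⁴ = 163.2681px
Difference: 163.2681 − 97.8560 = 65.4121px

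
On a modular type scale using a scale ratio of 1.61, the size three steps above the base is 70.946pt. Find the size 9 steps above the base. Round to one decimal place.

1235.6pt

The gap is 9 − (3) = 6 steps, so the factor is 1.61^6.
70.946 × 1.61⁶ = 70.946 × 17.41627 ≈ 1235.615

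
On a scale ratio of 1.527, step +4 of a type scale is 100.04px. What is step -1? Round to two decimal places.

12.05px

Moving from step +4 to step -1 is 5 steps down, so divide by r⁵.
100.04 ÷ 1.527⁵ = 100.04 ÷ 8.30224 ≈ 12.050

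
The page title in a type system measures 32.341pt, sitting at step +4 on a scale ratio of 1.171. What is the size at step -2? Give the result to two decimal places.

12.54pt

32.341 ÷ 1.171⁶ = 32.341 ÷ 2.57835 ≈ 12.543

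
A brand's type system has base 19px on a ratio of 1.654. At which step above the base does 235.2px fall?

1.654ⁿ = 235.2 / 19 = 12.3789
n = ln(12.3789) / ln(1.654) = 2.5160 / 0.5032 ≈ 5.00

5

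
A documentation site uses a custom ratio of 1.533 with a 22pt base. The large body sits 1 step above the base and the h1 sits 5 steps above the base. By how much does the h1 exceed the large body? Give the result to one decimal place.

Step 1: 22.0 × 1.533 = 33.726pt
Step 5: 22.0 × 1.533⁵ = 186.266pt
Difference: 186.266 − 33.726 = 152.540pt

152.5pt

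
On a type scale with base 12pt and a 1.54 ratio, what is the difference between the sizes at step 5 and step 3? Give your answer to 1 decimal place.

60.1pt

Step 3: 12.0 × 1.54³ = 43.827pt
Step 5: 12.0 × 1.54⁵ = 103.941pt
Difference: 103.941 − 43.827 = 60.114pt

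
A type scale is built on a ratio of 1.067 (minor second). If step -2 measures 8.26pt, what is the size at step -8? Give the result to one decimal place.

Moving from step -2 to step -8 is 6 steps down, so divide by r⁶.
8.26 ÷ 1.067⁶ = 8.26 ÷ 1.47566 ≈ 5.597

5.6pt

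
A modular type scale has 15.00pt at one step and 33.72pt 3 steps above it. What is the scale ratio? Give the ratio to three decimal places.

1.310

r³ = 33.72 / 15.00, so r = (33.72/15.00)^(1/3).
r = 2.2480^(1/3) ≈ 1.3100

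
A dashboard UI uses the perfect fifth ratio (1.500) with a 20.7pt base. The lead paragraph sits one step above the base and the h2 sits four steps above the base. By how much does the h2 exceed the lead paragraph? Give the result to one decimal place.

73.7pt

Step 1: 20.7 × 1.500 = 31.050pt
Step 4: 20.7 × 1.500⁴ = 104.794pt
Difference: 104.794 − 31.050 = 73.744pt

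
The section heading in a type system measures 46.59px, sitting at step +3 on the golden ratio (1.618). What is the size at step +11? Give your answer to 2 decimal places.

2188.37px

46.59 × 1.618⁸ = 46.59 × 46.97082 ≈ 2188.370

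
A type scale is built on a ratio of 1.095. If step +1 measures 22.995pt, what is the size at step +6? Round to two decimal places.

36.20pt

Moving from step +1 to step +6 is 5 steps up, so multiply by r⁵.
22.995 × 1.095⁵ = 22.995 × 1.57424 ≈ 36.200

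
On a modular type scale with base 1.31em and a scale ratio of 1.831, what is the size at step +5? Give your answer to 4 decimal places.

26.9596em

A modular type scale is a geometric sequence: sizeₙ = base × rⁿ.
1.31 × 1.831⁵ = 1.31 × 20.57983 ≈ 26.9596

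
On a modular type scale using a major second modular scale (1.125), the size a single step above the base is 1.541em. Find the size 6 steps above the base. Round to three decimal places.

1.541 × 1.125⁵ = 1.541 × 1.80203 ≈ 2.777

2.777em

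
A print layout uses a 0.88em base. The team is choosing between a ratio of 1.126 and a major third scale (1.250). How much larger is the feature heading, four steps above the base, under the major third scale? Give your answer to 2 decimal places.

At 1.126: 0.88 × 1.126⁴ = 1.4146em
Major third: 0.88 × 1.250⁴ = 2.1484em
Difference: 2.1484 − 1.4146 = 0.7338em

0.73em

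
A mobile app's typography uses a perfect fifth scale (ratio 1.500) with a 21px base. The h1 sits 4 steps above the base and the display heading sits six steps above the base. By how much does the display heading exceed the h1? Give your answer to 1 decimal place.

Step 4: 21.0 × 1.500⁴ = 106.312px
Step 6: 21.0 × 1.500⁶ = 239.203px
Difference: 239.203 − 106.312 = 132.891px

132.9px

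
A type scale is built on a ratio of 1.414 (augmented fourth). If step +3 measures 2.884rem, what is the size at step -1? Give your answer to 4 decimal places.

2.884 ÷ 1.414⁴ = 2.884 ÷ 3.99758 ≈ 0.7214

0.7214rem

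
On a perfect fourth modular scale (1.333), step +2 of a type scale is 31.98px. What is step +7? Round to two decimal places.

134.60px

31.98 × 1.333⁵ = 31.98 × 4.20873 ≈ 134.595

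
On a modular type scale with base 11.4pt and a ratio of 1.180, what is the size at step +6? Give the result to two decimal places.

11.4 × 1.180⁶ = 11.4 × 2.69955 ≈ 30.77

30.77pt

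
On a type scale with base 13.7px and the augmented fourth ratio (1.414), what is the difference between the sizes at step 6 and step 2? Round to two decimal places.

82.11px

Step 2: 13.7 × 1.414² = 27.3917px
Step 6: 13.7 × 1.414⁶ = 109.5007px
Difference: 109.5007 − 27.3917 = 82.1090px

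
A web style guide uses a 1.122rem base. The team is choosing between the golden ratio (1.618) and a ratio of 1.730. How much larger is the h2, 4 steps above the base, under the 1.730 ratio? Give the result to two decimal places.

2.36rem

Golden ratio: 1.122 × 1.618⁴ = 7.6897rem
At 1.730: 1.122 × 1.730⁴ = 10.0503rem
Difference: 10.0503 − 7.6897 = 2.3606rem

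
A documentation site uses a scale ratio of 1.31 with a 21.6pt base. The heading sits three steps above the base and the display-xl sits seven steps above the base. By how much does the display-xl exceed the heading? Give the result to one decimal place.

Step 3: 21.6 × 1.31³ = 48.559pt
Step 7: 21.6 × 1.31⁷ = 143.006pt
Difference: 143.006 − 48.559 = 94.447pt

94.4pt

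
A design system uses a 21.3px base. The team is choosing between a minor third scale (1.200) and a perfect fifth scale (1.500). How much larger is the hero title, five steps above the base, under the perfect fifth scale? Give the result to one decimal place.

108.7px

Minor third: 21.3 × 1.200⁵ = 53.001px
Perfect fifth: 21.3 × 1.500⁵ = 161.747px
Difference: 161.747 − 53.001 = 108.746px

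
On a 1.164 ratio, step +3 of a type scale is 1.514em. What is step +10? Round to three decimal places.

1.514 × 1.164⁷ = 1.514 × 2.89515 ≈ 4.383

4.383em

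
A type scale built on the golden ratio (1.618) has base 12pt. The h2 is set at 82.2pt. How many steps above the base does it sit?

1.618ⁿ = 82.2 / 12 = 6.8500
n = ln(6.8500) / ln(1.618) = 1.9242 / 0.4812 ≈ 4.00

4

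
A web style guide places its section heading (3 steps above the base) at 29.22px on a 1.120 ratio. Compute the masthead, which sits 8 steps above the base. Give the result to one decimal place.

51.5px

29.22 × 1.120⁵ = 29.22 × 1.76234 ≈ 51.496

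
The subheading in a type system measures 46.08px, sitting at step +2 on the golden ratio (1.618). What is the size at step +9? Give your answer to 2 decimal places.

1337.71px

46.08 × 1.618⁷ = 46.08 × 29.03017 ≈ 1337.710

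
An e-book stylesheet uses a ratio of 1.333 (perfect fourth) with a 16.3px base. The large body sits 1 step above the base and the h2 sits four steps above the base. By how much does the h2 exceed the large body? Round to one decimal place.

29.7px

Step 1: 16.3 × 1.333 = 21.728px
Step 4: 16.3 × 1.333⁴ = 51.465px
Difference: 51.465 − 21.728 = 29.737px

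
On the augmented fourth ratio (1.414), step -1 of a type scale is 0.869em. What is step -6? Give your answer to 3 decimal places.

0.154em

Moving from step -1 to step -6 is 5 steps down, so divide by r⁵.
0.869 ÷ 1.414⁵ = 0.869 ÷ 5.65258 ≈ 0.154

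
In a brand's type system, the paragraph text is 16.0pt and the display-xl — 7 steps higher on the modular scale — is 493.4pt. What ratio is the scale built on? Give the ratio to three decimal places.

The ratio satisfies 16.0 × r⁷ = 493.4, so r = (493.4 / 16.0)^(1/7).
r = 30.8375^(1/7) ≈ 1.6320

1.632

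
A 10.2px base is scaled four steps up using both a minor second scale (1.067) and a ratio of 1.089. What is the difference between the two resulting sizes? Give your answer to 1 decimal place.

1.1px

Minor second: 10.2 × 1.067⁴ = 13.221px
At 1.089: 10.2 × 1.089⁴ = 14.345px
Difference: 14.345 − 13.221 = 1.124px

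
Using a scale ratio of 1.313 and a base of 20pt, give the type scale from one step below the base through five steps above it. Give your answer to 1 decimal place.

15.2pt, 20.0pt, 26.3pt, 34.5pt, 45.3pt, 59.4pt, 78.0pt

Step -1: 20.0 ÷ 1.313 = 15.2
Step 0: 20pt
Step 1: 20.0 × 1.313 = 26.3
Step 2: 20.0 × 1.313² = 34.5
Step 3: 20.0 × 1.313³ = 45.3
Step 4: 20.0 × 1.313⁴ = 59.4
Step 5: 20.0 × 1.313⁵ = 78.0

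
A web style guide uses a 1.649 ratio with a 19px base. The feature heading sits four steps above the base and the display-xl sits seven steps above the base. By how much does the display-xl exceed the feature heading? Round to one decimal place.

489.5px

Step 4: 19.0 × 1.649⁴ = 140.487px
Step 7: 19.0 × 1.649⁷ = 629.939px
Difference: 629.939 − 140.487 = 489.452px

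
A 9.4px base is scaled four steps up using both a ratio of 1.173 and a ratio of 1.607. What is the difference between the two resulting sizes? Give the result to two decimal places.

44.89px

At 1.173: 9.4 × 1.173⁴ = 17.7959px
At 1.607: 9.4 × 1.607⁴ = 62.6890px
Difference: 62.6890 − 17.7959 = 44.8931px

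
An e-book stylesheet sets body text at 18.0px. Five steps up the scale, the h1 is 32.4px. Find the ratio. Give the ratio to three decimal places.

The ratio satisfies 18.0 × r⁵ = 32.4, so r = (32.4 / 18.0)^(1/5).
r = 1.8000^(1/5) ≈ 1.1247

1.125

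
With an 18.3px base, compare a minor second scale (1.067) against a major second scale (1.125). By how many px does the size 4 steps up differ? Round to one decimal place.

Minor second: 18.3 × 1.067⁴ = 23.720px
Major second: 18.3 × 1.125⁴ = 29.313px
Difference: 29.313 − 23.720 = 5.593px

5.6px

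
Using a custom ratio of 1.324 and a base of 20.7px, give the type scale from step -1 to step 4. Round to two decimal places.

15.63px, 20.70px, 27.41px, 36.29px, 48.04px, 63.61px

Step -1: 20.7 ÷ 1.324 = 15.63
Step 0: 20.7px
Step 1: 20.7 × 1.324 = 27.41
Step 2: 20.7 × 1.324² = 36.29
Step 3: 20.7 × 1.324³ = 48.04
Step 4: 20.7 × 1.324⁴ = 63.61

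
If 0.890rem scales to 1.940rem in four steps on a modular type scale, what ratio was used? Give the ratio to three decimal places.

1.215

r⁴ = 1.940 / 0.890, so r = (1.940/0.890)^(1/4).
r = 2.1798^(1/4) ≈ 1.2151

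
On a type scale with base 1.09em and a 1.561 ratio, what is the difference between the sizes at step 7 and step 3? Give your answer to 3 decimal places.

20.472em

Step 3: 1.09 × 1.561³ = 4.14606em
Step 7: 1.09 × 1.561⁷ = 24.61766em
Difference: 24.61766 − 4.14606 = 20.47160em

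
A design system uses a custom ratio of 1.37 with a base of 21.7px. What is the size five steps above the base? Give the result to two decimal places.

Each step on a modular scale multiplies by the ratio, so the size n steps from the base is base × ratioⁿ.
21.7 × 1.37⁵ = 21.7 × 4.82617 ≈ 104.73

104.73px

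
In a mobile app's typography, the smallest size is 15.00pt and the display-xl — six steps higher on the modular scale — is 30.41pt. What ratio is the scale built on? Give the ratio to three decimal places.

r⁶ = 30.41 / 15.00, so r = (30.41/15.00)^(1/6).
r = 2.0273^(1/6) ≈ 1.1250

1.125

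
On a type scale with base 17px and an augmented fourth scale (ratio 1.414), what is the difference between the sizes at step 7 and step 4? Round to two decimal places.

Step 4: 17.0 × 1.414⁴ = 67.9589px
Step 7: 17.0 × 1.414⁷ = 192.1298px
Difference: 192.1298 − 67.9589 = 124.1709px

124.17px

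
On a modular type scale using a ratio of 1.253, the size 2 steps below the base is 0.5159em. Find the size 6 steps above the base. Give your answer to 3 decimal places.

3.135em

0.5159 × 1.253⁸ = 0.5159 × 6.07587 ≈ 3.135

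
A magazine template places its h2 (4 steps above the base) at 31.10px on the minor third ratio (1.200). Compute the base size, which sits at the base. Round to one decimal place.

The gap is 0 − (4) = -4 steps, so the factor is 1.200^-4.
31.10 ÷ 1.200⁴ = 31.10 ÷ 2.07360 ≈ 14.998

15.0px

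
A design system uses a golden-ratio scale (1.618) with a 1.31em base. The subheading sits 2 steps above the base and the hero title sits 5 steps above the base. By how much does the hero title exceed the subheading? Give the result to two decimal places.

11.10em

Step 2: 1.31 × 1.618² = 3.4295em
Step 5: 1.31 × 1.618⁵ = 14.5266em
Difference: 14.5266 − 3.4295 = 11.0971em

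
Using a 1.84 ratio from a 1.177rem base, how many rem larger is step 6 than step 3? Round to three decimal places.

Step 3: 1.177 × 1.84³ = 7.33213rem
Step 6: 1.177 × 1.84⁶ = 45.67551rem
Difference: 45.67551 − 7.33213 = 38.34338rem

38.343rem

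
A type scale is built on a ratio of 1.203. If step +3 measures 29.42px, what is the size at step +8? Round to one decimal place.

74.1px

The gap is 8 − (3) = 5 steps, so the factor is 1.203^5.
29.42 × 1.203⁵ = 29.42 × 2.51958 ≈ 74.126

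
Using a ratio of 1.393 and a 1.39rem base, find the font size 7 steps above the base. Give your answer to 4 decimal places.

14.1473rem

Every step multiplies by the scale ratio.
1.39 × 1.393⁷ = 1.39 × 10.17789 ≈ 14.1473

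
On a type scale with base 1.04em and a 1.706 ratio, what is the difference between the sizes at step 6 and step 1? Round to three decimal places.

Step 1: 1.04 × 1.706 = 1.77424em
Step 6: 1.04 × 1.706⁶ = 25.63938em
Difference: 25.63938 − 1.77424 = 23.86514em

23.865em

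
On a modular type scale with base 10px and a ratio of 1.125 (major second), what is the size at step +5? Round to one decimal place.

Each step on a modular scale multiplies by the ratio, so the size n steps from the base is base × ratioⁿ.
10.0 × 1.125⁵ = 10.0 × 1.80203 ≈ 18.02

18.0px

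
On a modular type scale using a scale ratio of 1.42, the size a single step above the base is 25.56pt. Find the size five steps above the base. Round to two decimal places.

103.92pt

Moving from step +1 to step +5 is 4 steps up, so multiply by r⁴.
25.56 × 1.42⁴ = 25.56 × 4.06587 ≈ 103.924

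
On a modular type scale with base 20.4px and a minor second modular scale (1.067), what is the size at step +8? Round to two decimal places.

34.27px

Every step multiplies by the scale ratio.
20.4 × 1.067⁸ = 20.4 × 1.68002 ≈ 34.27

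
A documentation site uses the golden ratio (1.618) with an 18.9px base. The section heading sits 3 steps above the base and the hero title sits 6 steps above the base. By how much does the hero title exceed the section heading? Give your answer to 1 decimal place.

259.0px

Step 3: 18.9 × 1.618³ = 80.057px
Step 6: 18.9 × 1.618⁶ = 339.104px
Difference: 339.104 − 80.057 = 259.047px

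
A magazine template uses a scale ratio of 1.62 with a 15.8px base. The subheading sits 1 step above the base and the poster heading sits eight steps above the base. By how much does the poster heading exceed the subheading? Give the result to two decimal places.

723.91px

Step 1: 15.8 × 1.62 = 25.5960px
Step 8: 15.8 × 1.62⁸ = 749.5096px
Difference: 749.5096 − 25.5960 = 723.9136px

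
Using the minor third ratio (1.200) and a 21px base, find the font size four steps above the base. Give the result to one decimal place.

A modular type scale is a geometric sequence: sizeₙ = base × rⁿ.
21.0 × 1.200⁴ = 21.0 × 2.07360 ≈ 43.55

43.5px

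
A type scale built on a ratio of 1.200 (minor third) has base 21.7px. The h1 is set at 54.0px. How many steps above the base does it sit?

5

1.200ⁿ = 54.0 / 21.7 = 2.4885
n = ln(2.4885) / ln(1.200) = 0.9117 / 0.1823 ≈ 5.00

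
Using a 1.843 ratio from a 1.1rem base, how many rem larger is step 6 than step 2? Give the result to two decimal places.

Step 2: 1.1 × 1.843² = 3.7363rem
Step 6: 1.1 × 1.843⁶ = 43.1067rem
Difference: 43.1067 − 3.7363 = 39.3704rem

39.37rem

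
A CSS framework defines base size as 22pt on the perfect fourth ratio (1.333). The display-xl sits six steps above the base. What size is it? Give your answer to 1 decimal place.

123.4pt

A modular type scale is a geometric sequence: sizeₙ = base × rⁿ.
22.0 × 1.333⁶ = 22.0 × 5.61023 ≈ 123.43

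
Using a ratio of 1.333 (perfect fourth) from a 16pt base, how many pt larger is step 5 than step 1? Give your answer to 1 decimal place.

46.0pt

Step 1: 16.0 × 1.333 = 21.328pt
Step 5: 16.0 × 1.333⁵ = 67.340pt
Difference: 67.340 − 21.328 = 46.012pt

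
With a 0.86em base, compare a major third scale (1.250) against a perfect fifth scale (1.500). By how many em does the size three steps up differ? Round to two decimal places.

Major third: 0.86 × 1.250³ = 1.6797em
Perfect fifth: 0.86 × 1.500³ = 2.9025em
Difference: 2.9025 − 1.6797 = 1.2228em

1.22em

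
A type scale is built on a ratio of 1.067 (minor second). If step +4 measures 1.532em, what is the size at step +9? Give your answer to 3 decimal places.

The gap is 9 − (4) = 5 steps, so the factor is 1.067^5.
1.532 × 1.067⁵ = 1.532 × 1.38300 ≈ 2.119

2.119em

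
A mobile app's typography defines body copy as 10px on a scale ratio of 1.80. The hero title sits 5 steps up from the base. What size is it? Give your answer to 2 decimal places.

188.96px

10.0 × 1.80⁵ = 10.0 × 18.89568 ≈ 188.96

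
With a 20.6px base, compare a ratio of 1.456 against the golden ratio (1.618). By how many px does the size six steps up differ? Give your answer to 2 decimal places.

173.34px

At 1.456: 20.6 × 1.456⁶ = 196.2617px
Golden ratio: 20.6 × 1.618⁶ = 369.6054px
Difference: 369.6054 − 196.2617 = 173.3437px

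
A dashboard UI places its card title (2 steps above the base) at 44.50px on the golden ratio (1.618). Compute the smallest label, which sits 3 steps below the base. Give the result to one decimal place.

4.0px

44.50 ÷ 1.618⁵ = 44.50 ÷ 11.08901 ≈ 4.013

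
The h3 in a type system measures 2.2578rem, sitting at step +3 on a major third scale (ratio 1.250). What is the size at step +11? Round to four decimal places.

Moving from step +3 to step +11 is 8 steps up, so multiply by r⁸.
2.2578 × 1.250⁸ = 2.2578 × 5.96046 ≈ 13.4575

13.4575rem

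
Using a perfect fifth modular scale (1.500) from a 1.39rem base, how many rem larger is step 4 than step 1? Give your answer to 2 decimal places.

4.95rem

Step 1: 1.39 × 1.500 = 2.0850rem
Step 4: 1.39 × 1.500⁴ = 7.0369rem
Difference: 7.0369 − 2.0850 = 4.9519rem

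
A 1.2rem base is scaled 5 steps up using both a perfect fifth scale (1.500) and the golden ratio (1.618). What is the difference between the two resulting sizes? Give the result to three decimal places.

4.194rem

Perfect fifth: 1.2 × 1.500⁵ = 9.11250rem
Golden ratio: 1.2 × 1.618⁵ = 13.30681rem
Difference: 13.30681 − 9.11250 = 4.19431rem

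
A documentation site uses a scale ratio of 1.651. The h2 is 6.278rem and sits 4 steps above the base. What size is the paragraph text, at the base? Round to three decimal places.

6.278 ÷ 1.651⁴ = 6.278 ÷ 7.42999 ≈ 0.845

0.845rem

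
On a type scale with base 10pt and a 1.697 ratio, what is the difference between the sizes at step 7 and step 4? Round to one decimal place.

322.4pt

Step 4: 10.0 × 1.697⁴ = 82.933pt
Step 7: 10.0 × 1.697⁷ = 405.297pt
Difference: 405.297 − 82.933 = 322.364pt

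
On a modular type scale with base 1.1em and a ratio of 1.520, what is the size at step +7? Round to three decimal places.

Each step on a modular scale multiplies by the ratio, so the size n steps from the base is base × ratioⁿ.
1.1 × 1.520⁷ = 1.1 × 18.74585 ≈ 20.620

20.620em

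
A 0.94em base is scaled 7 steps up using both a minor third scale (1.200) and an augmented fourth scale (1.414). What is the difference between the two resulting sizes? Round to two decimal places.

7.26em

Minor third: 0.94 × 1.200⁷ = 3.3682em
Augmented fourth: 0.94 × 1.414⁷ = 10.6236em
Difference: 10.6236 − 3.3682 = 7.2554em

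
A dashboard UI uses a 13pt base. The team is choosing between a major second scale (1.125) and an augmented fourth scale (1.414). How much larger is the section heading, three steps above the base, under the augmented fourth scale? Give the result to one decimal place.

18.2pt

Major second: 13.0 × 1.125³ = 18.510pt
Augmented fourth: 13.0 × 1.414³ = 36.753pt
Difference: 36.753 − 18.510 = 18.243pt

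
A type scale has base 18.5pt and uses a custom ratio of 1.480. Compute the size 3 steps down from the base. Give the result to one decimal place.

Every step multiplies by the scale ratio.
18.5 ÷ 1.480³ = 18.5 ÷ 3.24179 ≈ 5.71

5.7pt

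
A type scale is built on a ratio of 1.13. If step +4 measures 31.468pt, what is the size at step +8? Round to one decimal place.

51.3pt

The gap is 8 − (4) = 4 steps, so the factor is 1.13^4.
31.468 × 1.13⁴ = 31.468 × 1.63047 ≈ 51.308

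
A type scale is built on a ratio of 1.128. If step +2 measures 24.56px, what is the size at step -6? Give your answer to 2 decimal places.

9.37px

24.56 ÷ 1.128⁸ = 24.56 ÷ 2.62103 ≈ 9.370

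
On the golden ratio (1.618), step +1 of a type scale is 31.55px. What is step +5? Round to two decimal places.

216.23px

31.55 × 1.618⁴ = 31.55 × 6.85353 ≈ 216.229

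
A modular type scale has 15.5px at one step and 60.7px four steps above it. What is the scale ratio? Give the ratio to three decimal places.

The ratio satisfies 15.5 × r⁴ = 60.7, so r = (60.7 / 15.5)^(1/4).
r = 3.9161^(1/4) ≈ 1.4067

1.407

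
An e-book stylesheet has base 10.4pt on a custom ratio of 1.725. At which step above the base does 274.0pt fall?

1.725ⁿ = 274.0 / 10.4 = 26.3462
n = ln(26.3462) / ln(1.725) = 3.2713 / 0.5452 ≈ 6.00

6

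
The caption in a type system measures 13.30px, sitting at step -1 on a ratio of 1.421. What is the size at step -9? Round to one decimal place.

Moving from step -1 to step -9 is 8 steps down, so divide by r⁸.
13.30 ÷ 1.421⁸ = 13.30 ÷ 16.62465 ≈ 0.800

0.8px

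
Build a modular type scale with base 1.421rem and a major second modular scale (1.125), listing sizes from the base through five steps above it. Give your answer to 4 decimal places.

1.4210rem, 1.5986rem, 1.7985rem, 2.0233rem, 2.2762rem, 2.5607rem

Step 0: 1.421rem
Step 1: 1.421 × 1.125 = 1.5986
Step 2: 1.421 × 1.125² = 1.7985
Step 3: 1.421 × 1.125³ = 2.0233
Step 4: 1.421 × 1.125⁴ = 2.2762
Step 5: 1.421 × 1.125⁵ = 2.5607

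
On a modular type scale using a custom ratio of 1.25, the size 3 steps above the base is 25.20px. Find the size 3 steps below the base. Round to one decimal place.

6.6px

25.20 ÷ 1.25⁶ = 25.20 ÷ 3.81470 ≈ 6.606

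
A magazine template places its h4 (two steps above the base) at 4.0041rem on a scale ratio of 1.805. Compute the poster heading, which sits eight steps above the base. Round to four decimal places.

138.4740rem

4.0041 × 1.805⁶ = 4.0041 × 34.58305 ≈ 138.4740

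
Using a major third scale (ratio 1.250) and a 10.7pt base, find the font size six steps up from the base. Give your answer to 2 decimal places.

40.82pt

10.7 × 1.250⁶ = 10.7 × 3.81470 ≈ 40.82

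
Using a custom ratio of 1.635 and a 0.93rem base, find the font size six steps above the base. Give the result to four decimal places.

0.93 × 1.635⁶ = 0.93 × 19.10322 ≈ 17.7660

17.7660rem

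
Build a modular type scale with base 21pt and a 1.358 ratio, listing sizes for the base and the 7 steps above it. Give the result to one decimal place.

21.0pt, 28.5pt, 38.7pt, 52.6pt, 71.4pt, 97.0pt, 131.7pt, 178.9pt

Step 0: 21pt
Step 1: 21.0 × 1.358 = 28.5
Step 2: 21.0 × 1.358² = 38.7
Step 3: 21.0 × 1.358³ = 52.6
Step 4: 21.0 × 1.358⁴ = 71.4
Step 5: 21.0 × 1.358⁵ = 97.0
Step 6: 21.0 × 1.358⁶ = 131.7
Step 7: 21.0 × 1.358⁷ = 178.9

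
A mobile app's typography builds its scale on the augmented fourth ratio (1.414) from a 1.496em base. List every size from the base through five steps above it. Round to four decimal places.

1.4960em, 2.1153em, 2.9911em, 4.2294em, 5.9804em, 8.4563em

Step 0: 1.496em
Step 1: 1.496 × 1.414 = 2.1153
Step 2: 1.496 × 1.414² = 2.9911
Step 3: 1.496 × 1.414³ = 4.2294
Step 4: 1.496 × 1.414⁴ = 5.9804
Step 5: 1.496 × 1.414⁵ = 8.4563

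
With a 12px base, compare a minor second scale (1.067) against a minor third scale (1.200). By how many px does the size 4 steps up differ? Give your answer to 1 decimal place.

Minor second: 12.0 × 1.067⁴ = 15.554px
Minor third: 12.0 × 1.200⁴ = 24.883px
Difference: 24.883 − 15.554 = 9.329px

9.3px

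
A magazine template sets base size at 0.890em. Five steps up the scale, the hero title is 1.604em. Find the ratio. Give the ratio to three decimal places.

r⁵ = 1.604 / 0.890, so r = (1.604/0.890)^(1/5).
r = 1.8022^(1/5) ≈ 1.1250

1.125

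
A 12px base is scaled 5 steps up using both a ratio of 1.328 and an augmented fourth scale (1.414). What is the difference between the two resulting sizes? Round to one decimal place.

18.3px

At 1.328: 12.0 × 1.328⁵ = 49.565px
Augmented fourth: 12.0 × 1.414⁵ = 67.831px
Difference: 67.831 − 49.565 = 18.266px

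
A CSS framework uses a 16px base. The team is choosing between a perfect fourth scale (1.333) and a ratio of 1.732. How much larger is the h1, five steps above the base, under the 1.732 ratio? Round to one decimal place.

Perfect fourth: 16.0 × 1.333⁵ = 67.340px
At 1.732: 16.0 × 1.732⁵ = 249.379px
Difference: 249.379 − 67.340 = 182.039px

182.0px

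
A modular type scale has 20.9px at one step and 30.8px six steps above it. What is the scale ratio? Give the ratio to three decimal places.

The ratio satisfies 20.9 × r⁶ = 30.8, so r = (30.8 / 20.9)^(1/6).
r = 1.4737^(1/6) ≈ 1.0668

1.067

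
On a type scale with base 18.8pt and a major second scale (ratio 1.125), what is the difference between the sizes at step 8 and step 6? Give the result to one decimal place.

Step 6: 18.8 × 1.125⁶ = 38.113pt
Step 8: 18.8 × 1.125⁸ = 48.237pt
Difference: 48.237 − 38.113 = 10.124pt

10.1pt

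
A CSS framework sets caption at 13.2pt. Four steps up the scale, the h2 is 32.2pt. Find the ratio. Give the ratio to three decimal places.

The ratio satisfies 13.2 × r⁴ = 32.2, so r = (32.2 / 13.2)^(1/4).
r = 2.4394^(1/4) ≈ 1.2497

1.250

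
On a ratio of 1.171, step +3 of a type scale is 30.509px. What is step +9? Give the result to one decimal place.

30.509 × 1.171⁶ = 30.509 × 2.57835 ≈ 78.663

78.7px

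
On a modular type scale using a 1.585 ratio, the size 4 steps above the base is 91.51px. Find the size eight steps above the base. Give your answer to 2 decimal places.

91.51 × 1.585⁴ = 91.51 × 6.31127 ≈ 577.545

577.54px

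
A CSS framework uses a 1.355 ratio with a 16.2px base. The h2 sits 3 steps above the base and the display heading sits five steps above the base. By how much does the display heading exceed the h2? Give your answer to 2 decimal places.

Step 3: 16.2 × 1.355³ = 40.3026px
Step 5: 16.2 × 1.355⁵ = 73.9966px
Difference: 73.9966 − 40.3026 = 33.6940px

33.69px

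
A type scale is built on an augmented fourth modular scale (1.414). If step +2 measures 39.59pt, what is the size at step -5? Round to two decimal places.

The gap is -5 − (2) = -7 steps, so the factor is 1.414^-7.
39.59 ÷ 1.414⁷ = 39.59 ÷ 11.30175 ≈ 3.503

3.50pt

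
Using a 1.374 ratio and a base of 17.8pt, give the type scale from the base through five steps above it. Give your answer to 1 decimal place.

17.8pt, 24.5pt, 33.6pt, 46.2pt, 63.4pt, 87.2pt

Step 0: 17.8pt
Step 1: 17.8 × 1.374 = 24.5
Step 2: 17.8 × 1.374² = 33.6
Step 3: 17.8 × 1.374³ = 46.2
Step 4: 17.8 × 1.374⁴ = 63.4
Step 5: 17.8 × 1.374⁵ = 87.2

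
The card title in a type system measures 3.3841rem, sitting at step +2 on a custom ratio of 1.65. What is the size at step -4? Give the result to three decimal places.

0.168rem

3.3841 ÷ 1.65⁶ = 3.3841 ÷ 20.17919 ≈ 0.168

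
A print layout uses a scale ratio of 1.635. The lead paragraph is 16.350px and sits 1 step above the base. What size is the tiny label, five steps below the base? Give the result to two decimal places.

16.350 ÷ 1.635⁶ = 16.350 ÷ 19.10322 ≈ 0.856

0.86px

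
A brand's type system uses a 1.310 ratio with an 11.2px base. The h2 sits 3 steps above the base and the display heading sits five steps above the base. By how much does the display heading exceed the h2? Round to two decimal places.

18.03px

Step 3: 11.2 × 1.310³ = 25.1786px
Step 5: 11.2 × 1.310⁵ = 43.2090px
Difference: 43.2090 − 25.1786 = 18.0304px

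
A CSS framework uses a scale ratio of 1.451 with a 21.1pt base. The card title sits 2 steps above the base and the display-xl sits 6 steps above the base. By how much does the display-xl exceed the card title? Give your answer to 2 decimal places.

152.49pt

Step 2: 21.1 × 1.451² = 44.4240pt
Step 6: 21.1 × 1.451⁶ = 196.9187pt
Difference: 196.9187 − 44.4240 = 152.4947pt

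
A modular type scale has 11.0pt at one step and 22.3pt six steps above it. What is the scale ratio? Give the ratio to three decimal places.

r⁶ = 22.3 / 11.0, so r = (22.3/11.0)^(1/6).
r = 2.0273^(1/6) ≈ 1.1250

1.125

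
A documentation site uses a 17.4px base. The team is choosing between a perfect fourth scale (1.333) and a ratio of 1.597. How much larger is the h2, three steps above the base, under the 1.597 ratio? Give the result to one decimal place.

29.7px

Perfect fourth: 17.4 × 1.333³ = 41.214px
At 1.597: 17.4 × 1.597³ = 70.870px
Difference: 70.870 − 41.214 = 29.656px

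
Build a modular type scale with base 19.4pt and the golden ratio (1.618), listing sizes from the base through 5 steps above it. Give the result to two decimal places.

19.40pt, 31.39pt, 50.79pt, 82.17pt, 132.96pt, 215.13pt

Step 0: 19.4pt
Step 1: 19.4 × 1.618 = 31.39
Step 2: 19.4 × 1.618² = 50.79
Step 3: 19.4 × 1.618³ = 82.17
Step 4: 19.4 × 1.618⁴ = 132.96
Step 5: 19.4 × 1.618⁵ = 215.13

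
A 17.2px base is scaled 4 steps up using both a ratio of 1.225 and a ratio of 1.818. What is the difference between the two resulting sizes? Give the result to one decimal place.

At 1.225: 17.2 × 1.225⁴ = 38.732px
At 1.818: 17.2 × 1.818⁴ = 187.890px
Difference: 187.890 − 38.732 = 149.158px

149.2px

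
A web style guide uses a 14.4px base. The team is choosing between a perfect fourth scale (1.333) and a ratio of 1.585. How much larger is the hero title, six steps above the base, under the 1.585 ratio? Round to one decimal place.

Perfect fourth: 14.4 × 1.333⁶ = 80.787px
At 1.585: 14.4 × 1.585⁶ = 228.317px
Difference: 228.317 − 80.787 = 147.530px

147.5px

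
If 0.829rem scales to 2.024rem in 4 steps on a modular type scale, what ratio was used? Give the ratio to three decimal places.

1.250

The ratio satisfies 0.829 × r⁴ = 2.024, so r = (2.024 / 0.829)^(1/4).
r = 2.4415^(1/4) ≈ 1.2500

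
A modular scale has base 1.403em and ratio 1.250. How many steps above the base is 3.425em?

1.250ⁿ = 3.425 / 1.403 = 2.4412
n = ln(2.4412) / ln(1.250) = 0.8925 / 0.2231 ≈ 4.00

4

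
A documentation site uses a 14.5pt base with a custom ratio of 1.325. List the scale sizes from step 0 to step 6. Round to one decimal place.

14.5pt, 19.2pt, 25.5pt, 33.7pt, 44.7pt, 59.2pt, 78.5pt

Step 0: 14.5pt
Step 1: 14.5 × 1.325 = 19.2
Step 2: 14.5 × 1.325² = 25.5
Step 3: 14.5 × 1.325³ = 33.7
Step 4: 14.5 × 1.325⁴ = 44.7
Step 5: 14.5 × 1.325⁵ = 59.2
Step 6: 14.5 × 1.325⁶ = 78.5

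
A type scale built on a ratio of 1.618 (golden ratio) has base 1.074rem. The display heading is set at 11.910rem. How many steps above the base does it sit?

1.618ⁿ = 11.910 / 1.074 = 11.0894
n = ln(11.0894) / ln(1.618) = 2.4060 / 0.4812 ≈ 5.00

5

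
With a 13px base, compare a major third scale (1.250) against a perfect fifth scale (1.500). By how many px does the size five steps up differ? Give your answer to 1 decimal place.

59.0px

Major third: 13.0 × 1.250⁵ = 39.673px
Perfect fifth: 13.0 × 1.500⁵ = 98.719px
Difference: 98.719 − 39.673 = 59.046px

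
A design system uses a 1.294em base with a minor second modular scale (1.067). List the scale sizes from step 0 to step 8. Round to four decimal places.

1.2940em, 1.3807em, 1.4732em, 1.5719em, 1.6772em, 1.7896em, 1.9095em, 2.0374em, 2.1740em

Step 0: 1.294em
Step 1: 1.294 × 1.067 = 1.3807
Step 2: 1.294 × 1.067² = 1.4732
Step 3: 1.294 × 1.067³ = 1.5719
Step 4: 1.294 × 1.067⁴ = 1.6772
Step 5: 1.294 × 1.067⁵ = 1.7896
Step 6: 1.294 × 1.067⁶ = 1.9095
Step 7: 1.294 × 1.067⁷ = 2.0374
Step 8: 1.294 × 1.067⁸ = 2.1740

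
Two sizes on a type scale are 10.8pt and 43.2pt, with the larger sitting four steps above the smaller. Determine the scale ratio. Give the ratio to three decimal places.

r⁴ = 43.2 / 10.8, so r = (43.2/10.8)^(1/4).
r = 4.0000^(1/4) ≈ 1.4142

1.414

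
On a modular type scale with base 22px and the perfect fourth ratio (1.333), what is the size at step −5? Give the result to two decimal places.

5.23px

Each step on a modular scale multiplies by the ratio, so the size n steps from the base is base × ratioⁿ.
22.0 ÷ 1.333⁵ = 22.0 ÷ 4.20873 ≈ 5.23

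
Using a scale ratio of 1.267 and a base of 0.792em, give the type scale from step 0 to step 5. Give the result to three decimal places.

Step 0: 0.792em
Step 1: 0.792 × 1.267 = 1.003
Step 2: 0.792 × 1.267² = 1.271
Step 3: 0.792 × 1.267³ = 1.611
Step 4: 0.792 × 1.267⁴ = 2.041
Step 5: 0.792 × 1.267⁵ = 2.586

0.792em, 1.003em, 1.271em, 1.611em, 2.041em, 2.586em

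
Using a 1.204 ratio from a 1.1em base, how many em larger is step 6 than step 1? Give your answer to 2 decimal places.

2.03em

Step 1: 1.1 × 1.204 = 1.3244em
Step 6: 1.1 × 1.204⁶ = 3.3508em
Difference: 3.3508 − 1.3244 = 2.0264em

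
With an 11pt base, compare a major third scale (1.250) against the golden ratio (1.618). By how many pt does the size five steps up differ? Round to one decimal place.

Major third: 11.0 × 1.250⁵ = 33.569pt
Golden ratio: 11.0 × 1.618⁵ = 121.979pt
Difference: 121.979 − 33.569 = 88.410pt

88.4pt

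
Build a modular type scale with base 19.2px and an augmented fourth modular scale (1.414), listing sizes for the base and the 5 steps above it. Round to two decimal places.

Step 0: 19.2px
Step 1: 19.2 × 1.414 = 27.15
Step 2: 19.2 × 1.414² = 38.39
Step 3: 19.2 × 1.414³ = 54.28
Step 4: 19.2 × 1.414⁴ = 76.75
Step 5: 19.2 × 1.414⁵ = 108.53

19.20px, 27.15px, 38.39px, 54.28px, 76.75px, 108.53px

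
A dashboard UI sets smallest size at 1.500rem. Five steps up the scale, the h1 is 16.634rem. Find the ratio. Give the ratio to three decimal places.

1.618

The ratio satisfies 1.500 × r⁵ = 16.634, so r = (16.634 / 1.500)^(1/5).
r = 11.0893^(1/5) ≈ 1.6180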